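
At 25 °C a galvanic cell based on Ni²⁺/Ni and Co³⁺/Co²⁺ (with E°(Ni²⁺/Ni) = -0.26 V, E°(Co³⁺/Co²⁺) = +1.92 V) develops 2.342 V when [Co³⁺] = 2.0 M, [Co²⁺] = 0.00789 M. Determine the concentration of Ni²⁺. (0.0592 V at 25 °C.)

0.22 M

From the Nernst equation, log Q = n(E° − E)/0.0592 = 2(2.18 − 2.342)/0.0592 = -5.473, so Q = 3.37 × 10^-6.
With Q = [Ni²⁺]·[Co²⁺]^2/[Co³⁺]^2 and the known concentrations, [Ni²⁺] in the numerator gives [Ni²⁺] = 0.22 M.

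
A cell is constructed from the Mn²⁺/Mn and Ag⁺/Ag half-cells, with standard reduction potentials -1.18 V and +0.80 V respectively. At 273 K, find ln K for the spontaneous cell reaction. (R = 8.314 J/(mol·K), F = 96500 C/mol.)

E°_cell = +0.80 − (-1.18) = 1.98 V, with n = 2 electrons transferred.
At equilibrium E = 0, so the Nernst equation gives ln K = nFE°/RT = (2)(96500)(1.98)/((8.314)(273)) = 168.36.

ln K = 168.4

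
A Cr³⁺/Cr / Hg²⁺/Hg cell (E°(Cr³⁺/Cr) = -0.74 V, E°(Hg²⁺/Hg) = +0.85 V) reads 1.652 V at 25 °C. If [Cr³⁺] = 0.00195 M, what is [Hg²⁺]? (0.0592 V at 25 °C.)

From the Nernst equation, log Q = n(E° − E)/0.0592 = 6(1.59 − 1.652)/0.0592 = -6.284, so Q = 5.2 × 10^-7.
With Q = [Cr³⁺]^2/[Hg²⁺]^3 and the known concentrations, [Hg²⁺]^3 in the denominator gives [Hg²⁺] = 1.9 M.

1.9 M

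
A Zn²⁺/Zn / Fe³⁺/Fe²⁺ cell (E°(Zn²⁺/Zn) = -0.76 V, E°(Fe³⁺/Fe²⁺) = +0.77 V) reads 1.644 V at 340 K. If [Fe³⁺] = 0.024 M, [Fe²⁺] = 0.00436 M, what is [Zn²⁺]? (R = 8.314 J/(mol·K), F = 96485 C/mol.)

0.013 M

From the Nernst equation, ln Q = nF(E° − E)/RT = 2×96485×(1.53 − 1.644)/(8.314×340) = -7.782, so Q = 4.17 × 10^-4.
With Q = [Zn²⁺]·[Fe²⁺]^2/[Fe³⁺]^2 and the known concentrations, [Zn²⁺] in the numerator gives [Zn²⁺] = 0.013 M.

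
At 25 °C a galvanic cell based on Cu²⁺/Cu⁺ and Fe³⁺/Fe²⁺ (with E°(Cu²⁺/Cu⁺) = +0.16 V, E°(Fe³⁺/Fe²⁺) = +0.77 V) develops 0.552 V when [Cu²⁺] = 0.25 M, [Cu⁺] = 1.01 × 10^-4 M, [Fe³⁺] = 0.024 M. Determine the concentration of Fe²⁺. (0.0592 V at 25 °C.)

9.3 × 10^-5 M

From the Nernst equation, log Q = n(E° − E)/0.0592 = 1(0.61 − 0.552)/0.0592 = 0.980, so Q = 9.54.
With Q = [Cu²⁺]·[Fe²⁺]/([Cu⁺]·[Fe³⁺]) and the known concentrations, [Fe²⁺] in the numerator gives [Fe²⁺] = 9.3 × 10^-5 M.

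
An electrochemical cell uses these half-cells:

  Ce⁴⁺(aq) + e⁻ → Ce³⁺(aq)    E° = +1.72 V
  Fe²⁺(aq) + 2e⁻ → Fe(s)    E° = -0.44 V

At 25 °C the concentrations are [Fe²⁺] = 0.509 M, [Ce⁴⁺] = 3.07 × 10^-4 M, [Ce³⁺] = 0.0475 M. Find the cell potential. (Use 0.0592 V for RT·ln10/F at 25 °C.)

The Ce⁴⁺/Ce³⁺ couple has the higher reduction potential and acts as the cathode, so E°_cell = +1.72 − (-0.44) = 2.16 V.
Balancing electrons gives n = 2; the reaction quotient is Q = [Fe²⁺]·[Ce³⁺]^2/[Ce⁴⁺]^2 = 1.22 × 10^4.
At 25 °C, E = E° − (0.0592/n) log Q = 2.16 − (0.0592/2)(4.086) = 2.160 − 0.121 = 2.039 V.

2.04 V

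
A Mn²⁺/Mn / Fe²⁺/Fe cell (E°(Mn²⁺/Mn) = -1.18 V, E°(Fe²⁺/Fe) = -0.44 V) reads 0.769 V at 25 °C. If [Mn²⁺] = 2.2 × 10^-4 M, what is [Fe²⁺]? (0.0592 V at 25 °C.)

0.0021 M

From the Nernst equation, log Q = n(E° − E)/0.0592 = 2(0.74 − 0.769)/0.0592 = -0.980, so Q = 0.105.
With Q = [Mn²⁺]/[Fe²⁺] and the known concentrations, [Fe²⁺] in the denominator gives [Fe²⁺] = 0.0021 M.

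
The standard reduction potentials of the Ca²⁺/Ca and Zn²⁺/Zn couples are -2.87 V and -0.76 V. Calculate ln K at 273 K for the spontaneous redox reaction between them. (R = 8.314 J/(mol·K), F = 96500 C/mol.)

E°_cell = -0.76 − (-2.87) = 2.11 V, with n = 2 electrons transferred.
At equilibrium E = 0, so the Nernst equation gives ln K = nFE°/RT = (2)(96500)(2.11)/((8.314)(273)) = 179.42.

ln K = 179.4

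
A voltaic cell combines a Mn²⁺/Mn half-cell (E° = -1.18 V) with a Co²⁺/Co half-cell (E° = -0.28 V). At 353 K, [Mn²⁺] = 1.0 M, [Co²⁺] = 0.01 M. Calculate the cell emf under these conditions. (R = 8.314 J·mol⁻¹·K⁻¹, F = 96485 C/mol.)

0.830 V

The Co²⁺/Co couple has the higher reduction potential and acts as the cathode, so E°_cell = -0.28 − (-1.18) = 0.90 V.
Balancing electrons gives n = 2; the reaction quotient is Q = [Mn²⁺]/[Co²⁺] = 100.
E = E° − (RT/nF) ln Q = 0.90 − (8.314×353)/(2×96485) × (4.605) = 0.900 − 0.070 = 0.830 V.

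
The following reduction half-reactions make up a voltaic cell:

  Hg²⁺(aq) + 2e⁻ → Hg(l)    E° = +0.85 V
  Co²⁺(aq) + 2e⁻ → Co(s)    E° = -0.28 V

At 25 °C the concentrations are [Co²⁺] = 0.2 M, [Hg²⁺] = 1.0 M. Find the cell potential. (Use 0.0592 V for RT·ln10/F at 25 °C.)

1.15 V

The Hg²⁺/Hg couple has the higher reduction potential and acts as the cathode, so E°_cell = +0.85 − (-0.28) = 1.13 V.
Balancing electrons gives n = 2; the reaction quotient is Q = [Co²⁺]/[Hg²⁺] = 0.200.
At 25 °C, E = E° − (0.0592/n) log Q = 1.13 − (0.0592/2)(-0.699) = 1.130 + 0.021 = 1.151 V.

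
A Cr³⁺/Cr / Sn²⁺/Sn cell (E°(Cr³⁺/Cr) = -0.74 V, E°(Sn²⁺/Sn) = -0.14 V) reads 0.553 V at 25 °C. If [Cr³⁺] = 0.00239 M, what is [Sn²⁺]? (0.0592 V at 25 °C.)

From the Nernst equation, log Q = n(E° − E)/0.0592 = 6(0.60 − 0.553)/0.0592 = 4.764, so Q = 5.8 × 10^4.
With Q = [Cr³⁺]^2/[Sn²⁺]^3 and the known concentrations, [Sn²⁺]^3 in the denominator gives [Sn²⁺] = 4.6 × 10^-4 M.

4.6 × 10^-4 M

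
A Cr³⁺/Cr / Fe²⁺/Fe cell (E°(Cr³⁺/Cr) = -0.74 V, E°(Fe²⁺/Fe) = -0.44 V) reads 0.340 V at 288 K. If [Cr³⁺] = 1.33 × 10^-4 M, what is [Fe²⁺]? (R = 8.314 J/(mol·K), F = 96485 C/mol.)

0.065 M

From the Nernst equation, ln Q = nF(E° − E)/RT = 6×96485×(0.30 − 0.340)/(8.314×288) = -9.671, so Q = 6.31 × 10^-5.
With Q = [Cr³⁺]^2/[Fe²⁺]^3 and the known concentrations, [Fe²⁺]^3 in the denominator gives [Fe²⁺] = 0.065 M.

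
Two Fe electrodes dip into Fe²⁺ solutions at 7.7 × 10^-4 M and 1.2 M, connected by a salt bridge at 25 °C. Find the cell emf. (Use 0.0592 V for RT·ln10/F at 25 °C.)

Both half-cells are Fe²⁺/Fe, so E°_cell = 0. The concentrated side is the cathode; the cell reaction moves Fe²⁺ from high to low concentration with n = 2.
Q = [Fe²⁺]_dilute/[Fe²⁺]_conc = 7.7 × 10^-4/1.2 = 6.42 × 10^-4.
E = 0 − (0.0592/2) log Q = −(0.0592/2)(-3.193) = 0.0945 V.

0.095 V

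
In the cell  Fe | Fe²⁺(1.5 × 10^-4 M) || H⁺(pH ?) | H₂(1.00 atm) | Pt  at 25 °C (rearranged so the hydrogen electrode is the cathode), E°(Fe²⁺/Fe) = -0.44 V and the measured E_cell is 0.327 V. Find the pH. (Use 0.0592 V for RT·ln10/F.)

E°_cell = 0.44 V and n = 2.
log Q = n(E° − E)/0.0592 = 2×(0.44 − 0.327)/0.0592 = 3.818.
With Q = [Fe²⁺]·P(H₂) / [H⁺]^2, solving for [H⁺] gives log[H⁺] = -3.821, so pH = 3.82.

pH = 3.82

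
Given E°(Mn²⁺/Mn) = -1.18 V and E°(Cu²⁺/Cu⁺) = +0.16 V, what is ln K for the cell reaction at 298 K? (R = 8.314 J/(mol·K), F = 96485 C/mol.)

E°_cell = +0.16 − (-1.18) = 1.34 V, with n = 2 electrons transferred.
At equilibrium E = 0, so the Nernst equation gives ln K = nFE°/RT = (2)(96485)(1.34)/((8.314)(298)) = 104.37.

ln K = 104.4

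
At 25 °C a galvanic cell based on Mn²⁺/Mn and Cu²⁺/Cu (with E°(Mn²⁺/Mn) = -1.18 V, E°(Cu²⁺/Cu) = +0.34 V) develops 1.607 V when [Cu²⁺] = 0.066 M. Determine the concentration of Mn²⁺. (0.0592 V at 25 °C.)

7.6 × 10^-5 M

From the Nernst equation, log Q = n(E° − E)/0.0592 = 2(1.52 − 1.607)/0.0592 = -2.939, so Q = 0.00115.
With Q = [Mn²⁺]/[Cu²⁺] and the known concentrations, [Mn²⁺] in the numerator gives [Mn²⁺] = 7.6 × 10^-5 M.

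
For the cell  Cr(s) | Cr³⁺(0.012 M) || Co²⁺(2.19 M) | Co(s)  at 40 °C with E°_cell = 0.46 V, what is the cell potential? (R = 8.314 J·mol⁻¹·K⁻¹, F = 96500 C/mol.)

0.510 V

Balancing electrons gives n = 6; the reaction quotient is Q = [Cr³⁺]^2/[Co²⁺]^3 = 1.37 × 10^-5.
E = E° − (RT/nF) ln Q = 0.46 − (8.314×313)/(6×96500) × (-11.197) = 0.460 + 0.050 = 0.510 V.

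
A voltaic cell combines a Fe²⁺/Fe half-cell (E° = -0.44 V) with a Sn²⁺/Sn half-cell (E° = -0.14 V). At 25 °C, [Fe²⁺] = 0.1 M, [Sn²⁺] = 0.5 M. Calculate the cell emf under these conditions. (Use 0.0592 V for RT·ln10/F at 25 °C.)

The Sn²⁺/Sn couple has the higher reduction potential and acts as the cathode, so E°_cell = -0.14 − (-0.44) = 0.30 V.
Balancing electrons gives n = 2; the reaction quotient is Q = [Fe²⁺]/[Sn²⁺] = 0.200.
At 25 °C, E = E° − (0.0592/n) log Q = 0.30 − (0.0592/2)(-0.699) = 0.300 + 0.021 = 0.321 V.

0.321 V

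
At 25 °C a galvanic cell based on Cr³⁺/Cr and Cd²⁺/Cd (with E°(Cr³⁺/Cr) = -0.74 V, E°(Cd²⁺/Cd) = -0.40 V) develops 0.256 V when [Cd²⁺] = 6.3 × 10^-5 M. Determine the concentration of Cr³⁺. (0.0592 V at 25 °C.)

0.009 M

From the Nernst equation, log Q = n(E° − E)/0.0592 = 6(0.34 − 0.256)/0.0592 = 8.514, so Q = 3.26 × 10^8.
With Q = [Cr³⁺]^2/[Cd²⁺]^3 and the known concentrations, [Cr³⁺]^2 in the numerator gives [Cr³⁺] = 0.009 M.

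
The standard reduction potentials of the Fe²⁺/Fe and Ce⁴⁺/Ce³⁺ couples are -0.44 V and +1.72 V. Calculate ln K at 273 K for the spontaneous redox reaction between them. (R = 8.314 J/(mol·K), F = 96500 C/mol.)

ln K = 183.7

E°_cell = +1.72 − (-0.44) = 2.16 V, with n = 2 electrons transferred.
At equilibrium E = 0, so the Nernst equation gives ln K = nFE°/RT = (2)(96500)(2.16)/((8.314)(273)) = 183.67.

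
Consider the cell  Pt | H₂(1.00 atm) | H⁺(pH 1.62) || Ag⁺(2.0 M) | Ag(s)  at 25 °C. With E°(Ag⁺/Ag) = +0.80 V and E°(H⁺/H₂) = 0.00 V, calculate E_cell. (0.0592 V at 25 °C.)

The Ag⁺/Ag couple is the cathode, so E°_cell = 0.80 V; n = 2.
[H⁺] = 10^(−1.62) = 0.024 M, and Q = [H⁺]^2 / ([Ag⁺]^2·P(H₂)) = 1.44 × 10^-4.
E = E° − (0.0592/2) log Q = 0.80 − (0.0592/2)(-3.842) = 0.914 V.

0.91 V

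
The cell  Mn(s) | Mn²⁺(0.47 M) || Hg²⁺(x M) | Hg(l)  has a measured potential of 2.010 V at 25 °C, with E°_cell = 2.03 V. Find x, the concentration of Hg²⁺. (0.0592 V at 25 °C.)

From the Nernst equation, log Q = n(E° − E)/0.0592 = 2(2.03 − 2.010)/0.0592 = 0.676, so Q = 4.74.
With Q = [Mn²⁺]/[Hg²⁺] and the known concentrations, [Hg²⁺] in the denominator gives [Hg²⁺] = 0.099 M.

0.099 M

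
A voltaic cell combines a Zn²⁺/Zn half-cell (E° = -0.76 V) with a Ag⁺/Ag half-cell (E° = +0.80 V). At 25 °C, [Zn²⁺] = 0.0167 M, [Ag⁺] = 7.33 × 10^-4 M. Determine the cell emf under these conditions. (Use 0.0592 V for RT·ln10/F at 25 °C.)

The Ag⁺/Ag couple has the higher reduction potential and acts as the cathode, so E°_cell = +0.80 − (-0.76) = 1.56 V.
Balancing electrons gives n = 2; the reaction quotient is Q = [Zn²⁺]/[Ag⁺]^2 = 3.11 × 10^4.
At 25 °C, E = E° − (0.0592/n) log Q = 1.56 − (0.0592/2)(4.493) = 1.560 − 0.133 = 1.427 V.

1.43 V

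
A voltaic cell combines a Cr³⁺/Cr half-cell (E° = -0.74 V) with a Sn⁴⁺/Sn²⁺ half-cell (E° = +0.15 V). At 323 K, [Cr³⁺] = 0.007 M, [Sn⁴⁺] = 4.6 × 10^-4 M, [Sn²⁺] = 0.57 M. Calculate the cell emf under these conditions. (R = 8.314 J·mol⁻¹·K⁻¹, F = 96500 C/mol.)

The Sn⁴⁺/Sn²⁺ couple has the higher reduction potential and acts as the cathode, so E°_cell = +0.15 − (-0.74) = 0.89 V.
Balancing electrons gives n = 6; the reaction quotient is Q = [Cr³⁺]^2·[Sn²⁺]^3/[Sn⁴⁺]^3 = 9.32 × 10^4.
E = E° − (RT/nF) ln Q = 0.89 − (8.314×323)/(6×96500) × (11.443) = 0.890 − 0.053 = 0.837 V.

0.837 V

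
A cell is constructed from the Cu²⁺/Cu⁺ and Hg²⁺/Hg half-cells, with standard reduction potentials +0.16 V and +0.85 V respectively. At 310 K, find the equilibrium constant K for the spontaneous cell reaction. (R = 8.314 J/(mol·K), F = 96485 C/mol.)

E°_cell = +0.85 − (+0.16) = 0.69 V, with n = 2 electrons transferred.
At equilibrium E = 0, so the Nernst equation gives ln K = nFE°/RT = (2)(96485)(0.69)/((8.314)(310)) = 51.66.
K = e^51.66 = 2.7 × 10^22.

2.7 × 10^22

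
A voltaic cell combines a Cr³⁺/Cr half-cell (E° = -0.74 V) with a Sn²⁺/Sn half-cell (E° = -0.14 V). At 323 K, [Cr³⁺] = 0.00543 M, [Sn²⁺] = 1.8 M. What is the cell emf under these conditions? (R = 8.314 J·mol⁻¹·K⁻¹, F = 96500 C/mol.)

0.657 V

The Sn²⁺/Sn couple has the higher reduction potential and acts as the cathode, so E°_cell = -0.14 − (-0.74) = 0.60 V.
Balancing electrons gives n = 6; the reaction quotient is Q = [Cr³⁺]^2/[Sn²⁺]^3 = 5.06 × 10^-6.
E = E° − (RT/nF) ln Q = 0.60 − (8.314×323)/(6×96500) × (-12.195) = 0.600 + 0.057 = 0.657 V.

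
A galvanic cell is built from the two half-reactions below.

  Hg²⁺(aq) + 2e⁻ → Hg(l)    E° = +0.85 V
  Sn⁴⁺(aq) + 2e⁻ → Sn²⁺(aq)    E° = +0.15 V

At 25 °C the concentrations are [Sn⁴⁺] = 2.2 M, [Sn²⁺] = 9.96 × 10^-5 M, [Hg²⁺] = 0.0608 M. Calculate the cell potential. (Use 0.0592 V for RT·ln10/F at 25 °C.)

The Hg²⁺/Hg couple has the higher reduction potential and acts as the cathode, so E°_cell = +0.85 − (+0.15) = 0.70 V.
Balancing electrons gives n = 2; the reaction quotient is Q = [Sn⁴⁺]/([Sn²⁺]·[Hg²⁺]) = 3.63 × 10^5.
At 25 °C, E = E° − (0.0592/n) log Q = 0.70 − (0.0592/2)(5.560) = 0.700 − 0.165 = 0.535 V.

0.535 V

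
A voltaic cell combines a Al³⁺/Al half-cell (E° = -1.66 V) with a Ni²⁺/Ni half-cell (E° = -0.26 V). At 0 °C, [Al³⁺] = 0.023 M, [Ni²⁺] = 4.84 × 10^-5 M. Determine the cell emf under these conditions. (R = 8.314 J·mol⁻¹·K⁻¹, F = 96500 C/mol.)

1.31 V

The Ni²⁺/Ni couple has the higher reduction potential and acts as the cathode, so E°_cell = -0.26 − (-1.66) = 1.40 V.
Balancing electrons gives n = 6; the reaction quotient is Q = [Al³⁺]^2/[Ni²⁺]^3 = 4.67 × 10^9.
E = E° − (RT/nF) ln Q = 1.40 − (8.314×273)/(6×96500) × (22.264) = 1.400 − 0.087 = 1.313 V.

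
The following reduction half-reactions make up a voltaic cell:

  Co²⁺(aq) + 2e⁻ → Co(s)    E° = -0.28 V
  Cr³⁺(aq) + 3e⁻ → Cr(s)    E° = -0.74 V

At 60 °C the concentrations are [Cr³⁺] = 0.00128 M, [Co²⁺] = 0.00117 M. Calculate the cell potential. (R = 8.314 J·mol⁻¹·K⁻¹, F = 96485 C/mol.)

0.427 V

The Co²⁺/Co couple has the higher reduction potential and acts as the cathode, so E°_cell = -0.28 − (-0.74) = 0.46 V.
Balancing electrons gives n = 6; the reaction quotient is Q = [Cr³⁺]^2/[Co²⁺]^3 = 1020.
E = E° − (RT/nF) ln Q = 0.46 − (8.314×333)/(6×96485) × (6.930) = 0.460 − 0.033 = 0.427 V.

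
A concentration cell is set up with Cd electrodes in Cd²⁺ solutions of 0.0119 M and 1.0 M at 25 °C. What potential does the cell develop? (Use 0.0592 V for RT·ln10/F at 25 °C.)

0.057 V

Both half-cells are Cd²⁺/Cd, so E°_cell = 0. The concentrated side is the cathode; the cell reaction moves Cd²⁺ from high to low concentration with n = 2.
Q = [Cd²⁺]_dilute/[Cd²⁺]_conc = 0.0119/1.0 = 0.0119.
E = 0 − (0.0592/2) log Q = −(0.0592/2)(-1.924) = 0.0570 V.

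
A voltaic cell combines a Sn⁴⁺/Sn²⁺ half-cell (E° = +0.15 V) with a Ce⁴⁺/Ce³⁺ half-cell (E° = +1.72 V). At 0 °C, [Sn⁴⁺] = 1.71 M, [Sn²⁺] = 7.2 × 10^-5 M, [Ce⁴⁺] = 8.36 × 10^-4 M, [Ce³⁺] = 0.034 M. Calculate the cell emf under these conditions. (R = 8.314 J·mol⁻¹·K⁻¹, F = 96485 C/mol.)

The Ce⁴⁺/Ce³⁺ couple has the higher reduction potential and acts as the cathode, so E°_cell = +1.72 − (+0.15) = 1.57 V.
Balancing electrons gives n = 2; the reaction quotient is Q = [Sn⁴⁺]·[Ce³⁺]^2/([Sn²⁺]·[Ce⁴⁺]^2) = 3.93 × 10^7.
E = E° − (RT/nF) ln Q = 1.57 − (8.314×273)/(2×96485) × (17.486) = 1.570 − 0.206 = 1.364 V.

1.36 V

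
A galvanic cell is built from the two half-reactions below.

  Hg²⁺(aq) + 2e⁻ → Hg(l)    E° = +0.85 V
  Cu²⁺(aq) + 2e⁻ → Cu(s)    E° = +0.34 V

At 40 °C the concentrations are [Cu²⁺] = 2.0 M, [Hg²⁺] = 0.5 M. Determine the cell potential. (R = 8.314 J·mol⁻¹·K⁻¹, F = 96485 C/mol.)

0.491 V

The Hg²⁺/Hg couple has the higher reduction potential and acts as the cathode, so E°_cell = +0.85 − (+0.34) = 0.51 V.
Balancing electrons gives n = 2; the reaction quotient is Q = [Cu²⁺]/[Hg²⁺] = 4.00.
E = E° − (RT/nF) ln Q = 0.51 − (8.314×313)/(2×96485) × (1.386) = 0.510 − 0.019 = 0.491 V.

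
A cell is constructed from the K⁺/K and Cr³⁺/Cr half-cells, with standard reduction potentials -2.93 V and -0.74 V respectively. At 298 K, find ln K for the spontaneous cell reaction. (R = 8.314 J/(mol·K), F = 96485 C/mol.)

E°_cell = -0.74 − (-2.93) = 2.19 V, with n = 3 electrons transferred.
At equilibrium E = 0, so the Nernst equation gives ln K = nFE°/RT = (3)(96485)(2.19)/((8.314)(298)) = 255.86.

ln K = 255.9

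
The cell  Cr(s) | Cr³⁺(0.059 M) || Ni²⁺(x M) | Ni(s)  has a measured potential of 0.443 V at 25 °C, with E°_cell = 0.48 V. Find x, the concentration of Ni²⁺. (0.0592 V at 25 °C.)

0.0085 M

From the Nernst equation, log Q = n(E° − E)/0.0592 = 6(0.48 − 0.443)/0.0592 = 3.750, so Q = 5620.
With Q = [Cr³⁺]^2/[Ni²⁺]^3 and the known concentrations, [Ni²⁺]^3 in the denominator gives [Ni²⁺] = 0.0085 M.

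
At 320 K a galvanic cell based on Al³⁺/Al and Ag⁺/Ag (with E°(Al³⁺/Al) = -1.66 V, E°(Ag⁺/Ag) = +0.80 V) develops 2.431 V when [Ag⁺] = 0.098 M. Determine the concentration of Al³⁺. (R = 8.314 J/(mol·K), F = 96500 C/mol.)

0.022 M

From the Nernst equation, ln Q = nF(E° − E)/RT = 3×96500×(2.46 − 2.431)/(8.314×320) = 3.156, so Q = 23.5.
With Q = [Al³⁺]/[Ag⁺]^3 and the known concentrations, [Al³⁺] in the numerator gives [Al³⁺] = 0.022 M.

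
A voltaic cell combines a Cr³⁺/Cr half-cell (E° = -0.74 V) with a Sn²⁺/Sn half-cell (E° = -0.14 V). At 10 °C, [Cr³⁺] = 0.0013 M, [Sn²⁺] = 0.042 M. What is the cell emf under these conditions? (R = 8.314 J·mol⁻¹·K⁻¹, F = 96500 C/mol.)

0.615 V

The Sn²⁺/Sn couple has the higher reduction potential and acts as the cathode, so E°_cell = -0.14 − (-0.74) = 0.60 V.
Balancing electrons gives n = 6; the reaction quotient is Q = [Cr³⁺]^2/[Sn²⁺]^3 = 0.0228.
E = E° − (RT/nF) ln Q = 0.60 − (8.314×283)/(6×96500) × (-3.781) = 0.600 + 0.015 = 0.615 V.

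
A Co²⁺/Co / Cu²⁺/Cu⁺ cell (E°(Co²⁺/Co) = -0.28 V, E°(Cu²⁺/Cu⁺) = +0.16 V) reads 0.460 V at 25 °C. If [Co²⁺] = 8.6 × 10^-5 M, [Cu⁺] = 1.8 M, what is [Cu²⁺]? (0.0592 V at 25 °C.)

0.036 M

From the Nernst equation, log Q = n(E° − E)/0.0592 = 2(0.44 − 0.460)/0.0592 = -0.676, so Q = 0.211.
With Q = [Co²⁺]·[Cu⁺]^2/[Cu²⁺]^2 and the known concentrations, [Cu²⁺]^2 in the denominator gives [Cu²⁺] = 0.036 M.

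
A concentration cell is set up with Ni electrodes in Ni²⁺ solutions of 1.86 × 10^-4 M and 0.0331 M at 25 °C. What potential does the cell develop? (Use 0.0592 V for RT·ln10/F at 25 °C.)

0.067 V

Both half-cells are Ni²⁺/Ni, so E°_cell = 0. The concentrated side is the cathode; the cell reaction moves Ni²⁺ from high to low concentration with n = 2.
Q = [Ni²⁺]_dilute/[Ni²⁺]_conc = 1.86 × 10^-4/0.0331 = 0.00562.
E = 0 − (0.0592/2) log Q = −(0.0592/2)(-2.250) = 0.0666 V.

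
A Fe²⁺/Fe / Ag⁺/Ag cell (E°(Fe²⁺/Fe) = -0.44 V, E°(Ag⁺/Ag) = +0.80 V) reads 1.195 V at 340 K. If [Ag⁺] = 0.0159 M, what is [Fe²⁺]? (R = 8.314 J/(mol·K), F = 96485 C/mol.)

From the Nernst equation, ln Q = nF(E° − E)/RT = 2×96485×(1.24 − 1.195)/(8.314×340) = 3.072, so Q = 21.6.
With Q = [Fe²⁺]/[Ag⁺]^2 and the known concentrations, [Fe²⁺] in the numerator gives [Fe²⁺] = 0.0055 M.

0.0055 M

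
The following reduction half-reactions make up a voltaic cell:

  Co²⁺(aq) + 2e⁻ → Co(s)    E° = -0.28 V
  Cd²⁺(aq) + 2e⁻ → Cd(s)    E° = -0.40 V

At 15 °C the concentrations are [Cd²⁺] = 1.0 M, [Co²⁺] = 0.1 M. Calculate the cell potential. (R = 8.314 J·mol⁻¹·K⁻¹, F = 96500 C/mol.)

The Co²⁺/Co couple has the higher reduction potential and acts as the cathode, so E°_cell = -0.28 − (-0.40) = 0.12 V.
Balancing electrons gives n = 2; the reaction quotient is Q = [Cd²⁺]/[Co²⁺] = 10.0.
E = E° − (RT/nF) ln Q = 0.12 − (8.314×288)/(2×96500) × (2.303) = 0.120 − 0.029 = 0.091 V.

0.091 V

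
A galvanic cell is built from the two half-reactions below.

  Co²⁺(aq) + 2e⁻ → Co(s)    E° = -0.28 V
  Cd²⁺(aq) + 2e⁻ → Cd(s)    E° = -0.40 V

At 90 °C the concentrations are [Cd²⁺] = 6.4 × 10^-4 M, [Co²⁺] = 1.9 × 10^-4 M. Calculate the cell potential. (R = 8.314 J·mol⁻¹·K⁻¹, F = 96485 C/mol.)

The Co²⁺/Co couple has the higher reduction potential and acts as the cathode, so E°_cell = -0.28 − (-0.40) = 0.12 V.
Balancing electrons gives n = 2; the reaction quotient is Q = [Cd²⁺]/[Co²⁺] = 3.37.
E = E° − (RT/nF) ln Q = 0.12 − (8.314×363)/(2×96485) × (1.214) = 0.120 − 0.019 = 0.101 V.

0.101 V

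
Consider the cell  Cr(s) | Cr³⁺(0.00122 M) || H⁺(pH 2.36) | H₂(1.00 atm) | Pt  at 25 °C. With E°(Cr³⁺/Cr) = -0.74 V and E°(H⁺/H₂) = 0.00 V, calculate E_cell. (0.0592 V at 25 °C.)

The hydrogen couple is the cathode, so E°_cell = 0.74 V; n = 6.
[H⁺] = 10^(−2.36) = 0.0044 M, and Q = [Cr³⁺]^2·P(H₂)^3 / [H⁺]^6 = 2.15 × 10^8.
E = E° − (0.0592/6) log Q = 0.74 − (0.0592/6)(8.333) = 0.658 V.

0.66 V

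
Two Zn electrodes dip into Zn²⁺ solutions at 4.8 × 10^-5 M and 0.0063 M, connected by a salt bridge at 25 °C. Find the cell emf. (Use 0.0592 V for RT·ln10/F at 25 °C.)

Both half-cells are Zn²⁺/Zn, so E°_cell = 0. The concentrated side is the cathode; the cell reaction moves Zn²⁺ from high to low concentration with n = 2.
Q = [Zn²⁺]_dilute/[Zn²⁺]_conc = 4.8 × 10^-5/0.0063 = 0.00762.
E = 0 − (0.0592/2) log Q = −(0.0592/2)(-2.118) = 0.0627 V.

0.063 V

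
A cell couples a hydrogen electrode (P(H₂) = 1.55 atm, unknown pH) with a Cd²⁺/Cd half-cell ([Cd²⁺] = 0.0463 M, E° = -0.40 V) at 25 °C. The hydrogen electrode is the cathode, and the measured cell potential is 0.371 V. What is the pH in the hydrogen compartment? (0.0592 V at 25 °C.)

pH = 1.06

E°_cell = 0.40 V and n = 2.
log Q = n(E° − E)/0.0592 = 2×(0.40 − 0.371)/0.0592 = 0.980.
With Q = [Cd²⁺]·P(H₂) / [H⁺]^2, solving for [H⁺] gives log[H⁺] = -1.062, so pH = 1.06.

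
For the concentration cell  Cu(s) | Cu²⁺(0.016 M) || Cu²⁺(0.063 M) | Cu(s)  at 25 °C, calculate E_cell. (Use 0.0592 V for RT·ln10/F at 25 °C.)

0.018 V

Both half-cells are Cu²⁺/Cu, so E°_cell = 0. The concentrated side is the cathode; the cell reaction moves Cu²⁺ from high to low concentration with n = 2.
Q = [Cu²⁺]_dilute/[Cu²⁺]_conc = 0.016/0.063 = 0.254.
E = 0 − (0.0592/2) log Q = −(0.0592/2)(-0.595) = 0.0176 V.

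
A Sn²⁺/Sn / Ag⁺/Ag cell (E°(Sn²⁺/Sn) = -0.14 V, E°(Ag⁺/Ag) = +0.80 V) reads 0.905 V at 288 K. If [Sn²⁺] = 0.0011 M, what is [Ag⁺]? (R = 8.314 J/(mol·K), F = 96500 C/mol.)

0.0081 M

From the Nernst equation, ln Q = nF(E° − E)/RT = 2×96500×(0.94 − 0.905)/(8.314×288) = 2.821, so Q = 16.8.
With Q = [Sn²⁺]/[Ag⁺]^2 and the known concentrations, [Ag⁺]^2 in the denominator gives [Ag⁺] = 0.0081 M.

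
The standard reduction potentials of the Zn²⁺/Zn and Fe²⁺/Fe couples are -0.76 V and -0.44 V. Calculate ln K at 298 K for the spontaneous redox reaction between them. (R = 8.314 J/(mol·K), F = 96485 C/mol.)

ln K = 24.9

E°_cell = -0.44 − (-0.76) = 0.32 V, with n = 2 electrons transferred.
At equilibrium E = 0, so the Nernst equation gives ln K = nFE°/RT = (2)(96485)(0.32)/((8.314)(298)) = 24.92.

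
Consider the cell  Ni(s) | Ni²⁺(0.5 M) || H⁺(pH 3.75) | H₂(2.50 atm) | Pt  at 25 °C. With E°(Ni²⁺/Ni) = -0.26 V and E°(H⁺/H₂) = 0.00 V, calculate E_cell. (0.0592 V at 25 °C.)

0.035 V

The hydrogen couple is the cathode, so E°_cell = 0.26 V; n = 2.
[H⁺] = 10^(−3.75) = 1.8 × 10^-4 M, and Q = [Ni²⁺]·P(H₂) / [H⁺]^2 = 3.95 × 10^7.
E = E° − (0.0592/2) log Q = 0.26 − (0.0592/2)(7.597) = 0.035 V.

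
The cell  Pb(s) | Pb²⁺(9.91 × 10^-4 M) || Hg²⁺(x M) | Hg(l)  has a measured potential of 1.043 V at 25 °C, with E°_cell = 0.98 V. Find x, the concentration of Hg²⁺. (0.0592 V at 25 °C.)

From the Nernst equation, log Q = n(E° − E)/0.0592 = 2(0.98 − 1.043)/0.0592 = -2.128, so Q = 0.00744.
With Q = [Pb²⁺]/[Hg²⁺] and the known concentrations, [Hg²⁺] in the denominator gives [Hg²⁺] = 0.13 M.

0.13 M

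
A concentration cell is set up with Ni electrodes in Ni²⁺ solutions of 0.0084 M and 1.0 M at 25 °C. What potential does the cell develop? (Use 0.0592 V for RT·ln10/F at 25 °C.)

0.061 V

Both half-cells are Ni²⁺/Ni, so E°_cell = 0. The concentrated side is the cathode; the cell reaction moves Ni²⁺ from high to low concentration with n = 2.
Q = [Ni²⁺]_dilute/[Ni²⁺]_conc = 0.0084/1.0 = 0.00840.
E = 0 − (0.0592/2) log Q = −(0.0592/2)(-2.076) = 0.0614 V.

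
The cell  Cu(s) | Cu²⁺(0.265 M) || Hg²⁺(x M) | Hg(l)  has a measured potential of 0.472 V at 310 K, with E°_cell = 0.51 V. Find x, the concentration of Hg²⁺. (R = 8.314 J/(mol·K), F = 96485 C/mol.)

From the Nernst equation, ln Q = nF(E° − E)/RT = 2×96485×(0.51 − 0.472)/(8.314×310) = 2.845, so Q = 17.2.
With Q = [Cu²⁺]/[Hg²⁺] and the known concentrations, [Hg²⁺] in the denominator gives [Hg²⁺] = 0.015 M.

0.015 M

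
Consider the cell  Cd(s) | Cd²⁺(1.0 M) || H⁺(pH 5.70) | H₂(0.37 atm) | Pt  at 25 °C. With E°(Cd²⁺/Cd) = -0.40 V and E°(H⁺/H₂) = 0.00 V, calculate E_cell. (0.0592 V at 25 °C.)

0.075 V

The hydrogen couple is the cathode, so E°_cell = 0.40 V; n = 2.
[H⁺] = 10^(−5.70) = 2 × 10^-6 M, and Q = [Cd²⁺]·P(H₂) / [H⁺]^2 = 9.29 × 10^10.
E = E° − (0.0592/2) log Q = 0.40 − (0.0592/2)(10.968) = 0.075 V.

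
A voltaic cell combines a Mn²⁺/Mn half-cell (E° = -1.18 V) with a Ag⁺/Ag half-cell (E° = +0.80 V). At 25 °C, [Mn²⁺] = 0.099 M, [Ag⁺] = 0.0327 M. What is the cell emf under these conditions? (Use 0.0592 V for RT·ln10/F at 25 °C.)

The Ag⁺/Ag couple has the higher reduction potential and acts as the cathode, so E°_cell = +0.80 − (-1.18) = 1.98 V.
Balancing electrons gives n = 2; the reaction quotient is Q = [Mn²⁺]/[Ag⁺]^2 = 92.6.
At 25 °C, E = E° − (0.0592/n) log Q = 1.98 − (0.0592/2)(1.967) = 1.980 − 0.058 = 1.922 V.

1.92 V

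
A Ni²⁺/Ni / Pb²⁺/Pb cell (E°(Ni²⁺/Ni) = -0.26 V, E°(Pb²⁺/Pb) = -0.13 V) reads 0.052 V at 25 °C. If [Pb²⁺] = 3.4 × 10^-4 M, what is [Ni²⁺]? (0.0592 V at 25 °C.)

0.15 M

From the Nernst equation, log Q = n(E° − E)/0.0592 = 2(0.13 − 0.052)/0.0592 = 2.635, so Q = 432.
With Q = [Ni²⁺]/[Pb²⁺] and the known concentrations, [Ni²⁺] in the numerator gives [Ni²⁺] = 0.15 M.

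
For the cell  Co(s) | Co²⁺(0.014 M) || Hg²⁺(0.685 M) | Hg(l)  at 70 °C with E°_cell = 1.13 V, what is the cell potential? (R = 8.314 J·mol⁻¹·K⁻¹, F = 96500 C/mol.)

1.19 V

Balancing electrons gives n = 2; the reaction quotient is Q = [Co²⁺]/[Hg²⁺] = 0.0204.
E = E° − (RT/nF) ln Q = 1.13 − (8.314×343)/(2×96500) × (-3.890) = 1.130 + 0.057 = 1.187 V.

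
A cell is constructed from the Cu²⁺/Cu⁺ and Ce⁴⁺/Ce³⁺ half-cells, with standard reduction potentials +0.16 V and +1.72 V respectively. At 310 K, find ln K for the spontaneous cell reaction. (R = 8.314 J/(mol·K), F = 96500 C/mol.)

ln K = 58.4

E°_cell = +1.72 − (+0.16) = 1.56 V, with n = 1 electron transferred.
At equilibrium E = 0, so the Nernst equation gives ln K = nFE°/RT = (1)(96500)(1.56)/((8.314)(310)) = 58.41.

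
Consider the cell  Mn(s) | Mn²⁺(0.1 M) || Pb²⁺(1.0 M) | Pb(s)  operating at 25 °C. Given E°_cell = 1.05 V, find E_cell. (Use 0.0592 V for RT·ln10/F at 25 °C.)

1.08 V

Balancing electrons gives n = 2; the reaction quotient is Q = [Mn²⁺]/[Pb²⁺] = 0.100.
At 25 °C, E = E° − (0.0592/n) log Q = 1.05 − (0.0592/2)(-1.000) = 1.050 + 0.030 = 1.080 V.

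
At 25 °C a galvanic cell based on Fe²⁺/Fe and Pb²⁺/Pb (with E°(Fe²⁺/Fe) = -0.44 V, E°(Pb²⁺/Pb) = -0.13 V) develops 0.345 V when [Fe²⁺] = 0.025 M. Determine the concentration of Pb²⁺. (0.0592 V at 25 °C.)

0.38 M

From the Nernst equation, log Q = n(E° − E)/0.0592 = 2(0.31 − 0.345)/0.0592 = -1.182, so Q = 0.0657.
With Q = [Fe²⁺]/[Pb²⁺] and the known concentrations, [Pb²⁺] in the denominator gives [Pb²⁺] = 0.38 M.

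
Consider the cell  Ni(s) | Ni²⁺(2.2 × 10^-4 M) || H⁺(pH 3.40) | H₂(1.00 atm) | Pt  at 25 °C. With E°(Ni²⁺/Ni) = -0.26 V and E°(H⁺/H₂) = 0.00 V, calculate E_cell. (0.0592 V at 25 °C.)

0.17 V

The hydrogen couple is the cathode, so E°_cell = 0.26 V; n = 2.
[H⁺] = 10^(−3.40) = 4 × 10^-4 M, and Q = [Ni²⁺]·P(H₂) / [H⁺]^2 = 1390.
E = E° − (0.0592/2) log Q = 0.26 − (0.0592/2)(3.142) = 0.167 V.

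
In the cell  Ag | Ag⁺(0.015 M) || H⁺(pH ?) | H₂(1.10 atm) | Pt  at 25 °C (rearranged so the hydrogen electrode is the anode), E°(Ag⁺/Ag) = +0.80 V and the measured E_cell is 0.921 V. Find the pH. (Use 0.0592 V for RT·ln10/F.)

E°_cell = 0.80 V and n = 2.
log Q = n(E° − E)/0.0592 = 2×(0.80 − 0.921)/0.0592 = -4.088.
With Q = [H⁺]^2 / ([Ag⁺]^2·P(H₂)), solving for [H⁺] gives log[H⁺] = -3.847, so pH = 3.85.

pH = 3.85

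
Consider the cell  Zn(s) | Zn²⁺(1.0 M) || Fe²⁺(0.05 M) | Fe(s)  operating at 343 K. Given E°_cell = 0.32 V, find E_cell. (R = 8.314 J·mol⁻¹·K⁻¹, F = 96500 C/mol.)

Balancing electrons gives n = 2; the reaction quotient is Q = [Zn²⁺]/[Fe²⁺] = 20.0.
E = E° − (RT/nF) ln Q = 0.32 − (8.314×343)/(2×96500) × (2.996) = 0.320 − 0.044 = 0.276 V.

0.276 V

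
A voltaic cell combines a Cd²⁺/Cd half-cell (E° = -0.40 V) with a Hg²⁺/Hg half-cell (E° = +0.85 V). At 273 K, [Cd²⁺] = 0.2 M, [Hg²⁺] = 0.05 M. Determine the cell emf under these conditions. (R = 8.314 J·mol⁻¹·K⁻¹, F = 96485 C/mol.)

1.23 V

The Hg²⁺/Hg couple has the higher reduction potential and acts as the cathode, so E°_cell = +0.85 − (-0.40) = 1.25 V.
Balancing electrons gives n = 2; the reaction quotient is Q = [Cd²⁺]/[Hg²⁺] = 4.00.
E = E° − (RT/nF) ln Q = 1.25 − (8.314×273)/(2×96485) × (1.386) = 1.250 − 0.016 = 1.234 V.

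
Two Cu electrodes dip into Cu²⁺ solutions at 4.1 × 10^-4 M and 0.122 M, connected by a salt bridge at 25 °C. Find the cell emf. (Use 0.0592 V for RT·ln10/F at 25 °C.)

Both half-cells are Cu²⁺/Cu, so E°_cell = 0. The concentrated side is the cathode; the cell reaction moves Cu²⁺ from high to low concentration with n = 2.
Q = [Cu²⁺]_dilute/[Cu²⁺]_conc = 4.1 × 10^-4/0.122 = 0.00336.
E = 0 − (0.0592/2) log Q = −(0.0592/2)(-2.474) = 0.0732 V.

0.073 V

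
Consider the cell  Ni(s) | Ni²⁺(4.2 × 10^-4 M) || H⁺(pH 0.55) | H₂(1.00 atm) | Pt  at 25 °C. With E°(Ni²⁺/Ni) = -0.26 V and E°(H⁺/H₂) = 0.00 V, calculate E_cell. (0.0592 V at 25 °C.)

0.33 V

The hydrogen couple is the cathode, so E°_cell = 0.26 V; n = 2.
[H⁺] = 10^(−0.55) = 0.28 M, and Q = [Ni²⁺]·P(H₂) / [H⁺]^2 = 0.00529.
E = E° − (0.0592/2) log Q = 0.26 − (0.0592/2)(-2.277) = 0.327 V.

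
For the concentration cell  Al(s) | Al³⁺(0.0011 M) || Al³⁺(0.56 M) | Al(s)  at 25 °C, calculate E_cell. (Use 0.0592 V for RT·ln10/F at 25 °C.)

0.053 V

Both half-cells are Al³⁺/Al, so E°_cell = 0. The concentrated side is the cathode; the cell reaction moves Al³⁺ from high to low concentration with n = 3.
Q = [Al³⁺]_dilute/[Al³⁺]_conc = 0.0011/0.56 = 0.00196.
E = 0 − (0.0592/3) log Q = −(0.0592/3)(-2.707) = 0.0534 V.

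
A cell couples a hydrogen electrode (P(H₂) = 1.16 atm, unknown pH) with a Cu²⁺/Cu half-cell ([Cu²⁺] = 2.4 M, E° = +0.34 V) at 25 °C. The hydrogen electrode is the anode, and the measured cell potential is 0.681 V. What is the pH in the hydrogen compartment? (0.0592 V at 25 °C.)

E°_cell = 0.34 V and n = 2.
log Q = n(E° − E)/0.0592 = 2×(0.34 − 0.681)/0.0592 = -11.520.
With Q = [H⁺]^2 / ([Cu²⁺]·P(H₂)), solving for [H⁺] gives log[H⁺] = -5.538, so pH = 5.54.

pH = 5.54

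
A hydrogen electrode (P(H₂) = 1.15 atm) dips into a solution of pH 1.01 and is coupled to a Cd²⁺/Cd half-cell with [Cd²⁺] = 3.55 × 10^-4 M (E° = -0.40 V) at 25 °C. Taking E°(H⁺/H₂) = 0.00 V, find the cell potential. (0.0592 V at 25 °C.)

0.44 V

The hydrogen couple is the cathode, so E°_cell = 0.40 V; n = 2.
[H⁺] = 10^(−1.01) = 0.098 M, and Q = [Cd²⁺]·P(H₂) / [H⁺]^2 = 0.0427.
E = E° − (0.0592/2) log Q = 0.40 − (0.0592/2)(-1.369) = 0.441 V.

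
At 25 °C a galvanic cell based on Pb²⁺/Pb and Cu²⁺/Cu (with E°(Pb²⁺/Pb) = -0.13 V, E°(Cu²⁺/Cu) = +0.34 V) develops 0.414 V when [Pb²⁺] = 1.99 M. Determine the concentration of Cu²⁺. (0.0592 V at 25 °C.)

From the Nernst equation, log Q = n(E° − E)/0.0592 = 2(0.47 − 0.414)/0.0592 = 1.892, so Q = 78.0.
With Q = [Pb²⁺]/[Cu²⁺] and the known concentrations, [Cu²⁺] in the denominator gives [Cu²⁺] = 0.026 M.

0.026 M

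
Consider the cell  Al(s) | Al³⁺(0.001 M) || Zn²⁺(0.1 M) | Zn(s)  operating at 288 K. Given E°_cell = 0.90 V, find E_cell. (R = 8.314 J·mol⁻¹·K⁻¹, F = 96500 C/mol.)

Balancing electrons gives n = 6; the reaction quotient is Q = [Al³⁺]^2/[Zn²⁺]^3 = 0.00100.
E = E° − (RT/nF) ln Q = 0.90 − (8.314×288)/(6×96500) × (-6.908) = 0.900 + 0.029 = 0.929 V.

0.929 V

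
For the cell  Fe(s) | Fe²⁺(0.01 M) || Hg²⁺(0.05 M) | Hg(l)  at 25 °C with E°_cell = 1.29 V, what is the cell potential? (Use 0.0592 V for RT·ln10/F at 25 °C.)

1.31 V

Balancing electrons gives n = 2; the reaction quotient is Q = [Fe²⁺]/[Hg²⁺] = 0.200.
At 25 °C, E = E° − (0.0592/n) log Q = 1.29 − (0.0592/2)(-0.699) = 1.290 + 0.021 = 1.311 V.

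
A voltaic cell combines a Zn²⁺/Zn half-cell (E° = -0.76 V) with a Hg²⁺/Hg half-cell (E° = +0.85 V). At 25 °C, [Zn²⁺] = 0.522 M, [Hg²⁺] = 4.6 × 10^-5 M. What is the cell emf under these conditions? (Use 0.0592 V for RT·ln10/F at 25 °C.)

1.49 V

The Hg²⁺/Hg couple has the higher reduction potential and acts as the cathode, so E°_cell = +0.85 − (-0.76) = 1.61 V.
Balancing electrons gives n = 2; the reaction quotient is Q = [Zn²⁺]/[Hg²⁺] = 1.13 × 10^4.
At 25 °C, E = E° − (0.0592/n) log Q = 1.61 − (0.0592/2)(4.055) = 1.610 − 0.120 = 1.490 V.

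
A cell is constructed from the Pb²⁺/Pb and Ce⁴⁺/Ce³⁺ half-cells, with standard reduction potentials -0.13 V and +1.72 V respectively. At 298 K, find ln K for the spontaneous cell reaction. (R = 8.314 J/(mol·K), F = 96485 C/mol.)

ln K = 144.1

E°_cell = +1.72 − (-0.13) = 1.85 V, with n = 2 electrons transferred.
At equilibrium E = 0, so the Nernst equation gives ln K = nFE°/RT = (2)(96485)(1.85)/((8.314)(298)) = 144.09.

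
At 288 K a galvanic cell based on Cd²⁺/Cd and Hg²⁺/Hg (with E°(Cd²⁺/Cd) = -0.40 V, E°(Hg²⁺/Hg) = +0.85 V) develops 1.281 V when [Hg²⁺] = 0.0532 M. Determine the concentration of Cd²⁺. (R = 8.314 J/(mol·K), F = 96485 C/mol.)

From the Nernst equation, ln Q = nF(E° − E)/RT = 2×96485×(1.25 − 1.281)/(8.314×288) = -2.498, so Q = 0.0822.
With Q = [Cd²⁺]/[Hg²⁺] and the known concentrations, [Cd²⁺] in the numerator gives [Cd²⁺] = 0.0044 M.

0.0044 M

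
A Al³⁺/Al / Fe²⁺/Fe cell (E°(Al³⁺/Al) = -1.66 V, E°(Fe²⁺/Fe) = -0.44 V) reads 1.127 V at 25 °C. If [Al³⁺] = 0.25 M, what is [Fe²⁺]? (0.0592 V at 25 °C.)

2.9 × 10^-4 M

From the Nernst equation, log Q = n(E° − E)/0.0592 = 6(1.22 − 1.127)/0.0592 = 9.426, so Q = 2.66 × 10^9.
With Q = [Al³⁺]^2/[Fe²⁺]^3 and the known concentrations, [Fe²⁺]^3 in the denominator gives [Fe²⁺] = 2.9 × 10^-4 M.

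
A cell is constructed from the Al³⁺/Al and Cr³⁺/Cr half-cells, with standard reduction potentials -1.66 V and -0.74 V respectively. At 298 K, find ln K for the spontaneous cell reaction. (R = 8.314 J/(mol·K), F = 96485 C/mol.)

ln K = 107.5

E°_cell = -0.74 − (-1.66) = 0.92 V, with n = 3 electrons transferred.
At equilibrium E = 0, so the Nernst equation gives ln K = nFE°/RT = (3)(96485)(0.92)/((8.314)(298)) = 107.48.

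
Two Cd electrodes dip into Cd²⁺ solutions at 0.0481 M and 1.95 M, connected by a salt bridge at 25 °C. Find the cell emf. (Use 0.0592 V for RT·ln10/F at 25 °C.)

0.048 V

Both half-cells are Cd²⁺/Cd, so E°_cell = 0. The concentrated side is the cathode; the cell reaction moves Cd²⁺ from high to low concentration with n = 2.
Q = [Cd²⁺]_dilute/[Cd²⁺]_conc = 0.0481/1.95 = 0.0247.
E = 0 − (0.0592/2) log Q = −(0.0592/2)(-1.608) = 0.0476 V.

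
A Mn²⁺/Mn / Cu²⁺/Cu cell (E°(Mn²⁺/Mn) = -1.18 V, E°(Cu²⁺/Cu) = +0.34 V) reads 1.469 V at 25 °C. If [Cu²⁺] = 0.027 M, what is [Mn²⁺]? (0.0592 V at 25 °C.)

1.4 M

From the Nernst equation, log Q = n(E° − E)/0.0592 = 2(1.52 − 1.469)/0.0592 = 1.723, so Q = 52.8.
With Q = [Mn²⁺]/[Cu²⁺] and the known concentrations, [Mn²⁺] in the numerator gives [Mn²⁺] = 1.4 M.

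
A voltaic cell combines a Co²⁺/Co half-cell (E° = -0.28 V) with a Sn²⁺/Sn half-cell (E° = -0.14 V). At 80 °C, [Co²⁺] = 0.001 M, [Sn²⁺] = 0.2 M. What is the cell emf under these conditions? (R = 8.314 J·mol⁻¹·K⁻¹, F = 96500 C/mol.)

0.221 V

The Sn²⁺/Sn couple has the higher reduction potential and acts as the cathode, so E°_cell = -0.14 − (-0.28) = 0.14 V.
Balancing electrons gives n = 2; the reaction quotient is Q = [Co²⁺]/[Sn²⁺] = 0.00500.
E = E° − (RT/nF) ln Q = 0.14 − (8.314×353)/(2×96500) × (-5.298) = 0.140 + 0.081 = 0.221 V.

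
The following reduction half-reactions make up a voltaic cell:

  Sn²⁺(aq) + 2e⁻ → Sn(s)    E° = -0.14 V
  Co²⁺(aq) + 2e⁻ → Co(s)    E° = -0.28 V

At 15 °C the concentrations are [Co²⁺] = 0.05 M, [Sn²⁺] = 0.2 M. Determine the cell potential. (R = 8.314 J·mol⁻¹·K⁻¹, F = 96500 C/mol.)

The Sn²⁺/Sn couple has the higher reduction potential and acts as the cathode, so E°_cell = -0.14 − (-0.28) = 0.14 V.
Balancing electrons gives n = 2; the reaction quotient is Q = [Co²⁺]/[Sn²⁺] = 0.250.
E = E° − (RT/nF) ln Q = 0.14 − (8.314×288)/(2×96500) × (-1.386) = 0.140 + 0.017 = 0.157 V.

0.157 V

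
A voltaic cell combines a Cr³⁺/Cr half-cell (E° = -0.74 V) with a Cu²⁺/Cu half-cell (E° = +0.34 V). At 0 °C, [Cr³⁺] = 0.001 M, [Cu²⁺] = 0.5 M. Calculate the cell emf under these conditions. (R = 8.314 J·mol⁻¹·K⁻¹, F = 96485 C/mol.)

The Cu²⁺/Cu couple has the higher reduction potential and acts as the cathode, so E°_cell = +0.34 − (-0.74) = 1.08 V.
Balancing electrons gives n = 6; the reaction quotient is Q = [Cr³⁺]^2/[Cu²⁺]^3 = 8 × 10^-6.
E = E° − (RT/nF) ln Q = 1.08 − (8.314×273)/(6×96485) × (-11.736) = 1.080 + 0.046 = 1.126 V.

1.13 V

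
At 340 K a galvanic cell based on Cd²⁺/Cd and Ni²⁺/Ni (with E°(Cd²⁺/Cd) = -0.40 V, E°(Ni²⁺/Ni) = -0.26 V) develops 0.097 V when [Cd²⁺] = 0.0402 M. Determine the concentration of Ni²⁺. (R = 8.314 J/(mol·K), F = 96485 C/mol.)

0.0021 M

From the Nernst equation, ln Q = nF(E° − E)/RT = 2×96485×(0.14 − 0.097)/(8.314×340) = 2.935, so Q = 18.8.
With Q = [Cd²⁺]/[Ni²⁺] and the known concentrations, [Ni²⁺] in the denominator gives [Ni²⁺] = 0.0021 M.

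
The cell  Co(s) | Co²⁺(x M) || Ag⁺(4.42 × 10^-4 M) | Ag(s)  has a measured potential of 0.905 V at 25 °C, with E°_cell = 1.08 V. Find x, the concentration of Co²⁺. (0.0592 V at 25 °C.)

0.16 M

From the Nernst equation, log Q = n(E° − E)/0.0592 = 2(1.08 − 0.905)/0.0592 = 5.912, so Q = 8.17 × 10^5.
With Q = [Co²⁺]/[Ag⁺]^2 and the known concentrations, [Co²⁺] in the numerator gives [Co²⁺] = 0.16 M.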